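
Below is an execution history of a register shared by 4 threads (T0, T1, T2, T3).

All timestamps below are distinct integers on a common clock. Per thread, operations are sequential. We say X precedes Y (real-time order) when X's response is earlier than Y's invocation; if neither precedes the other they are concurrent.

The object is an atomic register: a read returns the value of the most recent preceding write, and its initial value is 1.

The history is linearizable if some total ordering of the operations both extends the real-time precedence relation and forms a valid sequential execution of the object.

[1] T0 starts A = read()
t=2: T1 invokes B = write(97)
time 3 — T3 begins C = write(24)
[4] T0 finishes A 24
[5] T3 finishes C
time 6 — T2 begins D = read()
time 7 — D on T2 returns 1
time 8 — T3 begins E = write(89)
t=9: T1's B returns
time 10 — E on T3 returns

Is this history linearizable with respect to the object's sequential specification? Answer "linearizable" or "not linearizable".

the violation lands at event 7, D's response at time 7: events 1..6 linearize, events 1..7 do not
all 2 real-time-respecting orders fail — 3 completed register operations, no legal replay
including or dropping the 1 pending operation (B) in any combination fails
sample order A, C, D (pending dropped) stalls at step 1 — A read() → 24 has no legal effect
sample order C, A, D (pending dropped) stalls at step 3 — D read() → 1 has no legal effect

not linearizable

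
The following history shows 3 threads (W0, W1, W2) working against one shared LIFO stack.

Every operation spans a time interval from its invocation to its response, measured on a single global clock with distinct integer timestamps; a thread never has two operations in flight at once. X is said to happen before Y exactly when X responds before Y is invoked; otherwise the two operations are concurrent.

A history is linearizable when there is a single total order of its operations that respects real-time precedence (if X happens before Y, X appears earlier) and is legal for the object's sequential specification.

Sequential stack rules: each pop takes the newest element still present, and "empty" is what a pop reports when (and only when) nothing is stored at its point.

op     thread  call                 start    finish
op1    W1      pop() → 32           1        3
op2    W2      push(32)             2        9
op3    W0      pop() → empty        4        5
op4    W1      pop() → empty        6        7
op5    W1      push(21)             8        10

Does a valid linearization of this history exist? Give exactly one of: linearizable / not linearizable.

witness order: op2, op1, op3, op4, op5
1. op2 push(32), leaving stack <32>
2. op1 pop() → 32, leaving stack <>
3. op3 pop() → empty, leaving stack <>
4. op4 pop() → empty, leaving stack <>
5. op5 push(21), leaving stack <21>

linearizable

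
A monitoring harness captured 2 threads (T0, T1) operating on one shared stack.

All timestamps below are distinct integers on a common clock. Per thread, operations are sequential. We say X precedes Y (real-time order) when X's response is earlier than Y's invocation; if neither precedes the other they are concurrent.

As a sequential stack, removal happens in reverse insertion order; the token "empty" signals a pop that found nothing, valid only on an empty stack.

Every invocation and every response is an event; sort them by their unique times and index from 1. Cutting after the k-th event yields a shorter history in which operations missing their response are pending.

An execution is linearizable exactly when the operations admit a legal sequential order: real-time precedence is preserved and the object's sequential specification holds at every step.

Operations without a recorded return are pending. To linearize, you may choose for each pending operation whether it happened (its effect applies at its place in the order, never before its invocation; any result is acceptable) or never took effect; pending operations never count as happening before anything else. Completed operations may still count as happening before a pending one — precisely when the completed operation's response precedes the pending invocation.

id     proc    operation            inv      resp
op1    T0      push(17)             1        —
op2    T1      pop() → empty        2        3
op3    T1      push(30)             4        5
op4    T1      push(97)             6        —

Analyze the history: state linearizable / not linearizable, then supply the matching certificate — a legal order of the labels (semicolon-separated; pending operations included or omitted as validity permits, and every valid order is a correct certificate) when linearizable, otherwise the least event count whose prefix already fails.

linearizable — witness: op2; op1; op3

after step 1 (op2 pop() → empty): stack <>
after step 2 (op1 push(17) (pending, included)): stack <17>
after step 3 (op3 push(30)): stack <17,30>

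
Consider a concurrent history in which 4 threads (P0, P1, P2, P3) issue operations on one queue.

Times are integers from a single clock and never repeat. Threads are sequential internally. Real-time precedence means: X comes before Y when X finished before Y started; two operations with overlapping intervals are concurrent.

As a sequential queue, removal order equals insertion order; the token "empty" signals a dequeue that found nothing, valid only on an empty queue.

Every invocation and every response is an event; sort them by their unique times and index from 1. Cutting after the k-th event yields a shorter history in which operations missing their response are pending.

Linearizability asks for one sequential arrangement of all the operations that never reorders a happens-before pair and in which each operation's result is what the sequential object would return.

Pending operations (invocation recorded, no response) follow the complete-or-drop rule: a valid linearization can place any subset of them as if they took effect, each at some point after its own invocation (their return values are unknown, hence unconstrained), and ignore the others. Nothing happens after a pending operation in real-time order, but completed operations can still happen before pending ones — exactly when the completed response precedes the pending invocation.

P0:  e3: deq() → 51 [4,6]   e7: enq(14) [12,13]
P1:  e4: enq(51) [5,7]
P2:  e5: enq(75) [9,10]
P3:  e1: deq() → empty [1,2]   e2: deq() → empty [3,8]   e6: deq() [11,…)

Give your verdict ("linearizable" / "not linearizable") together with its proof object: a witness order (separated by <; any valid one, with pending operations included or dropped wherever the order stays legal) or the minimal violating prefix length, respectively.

step 1: e1 deq() → empty — queue <>
step 2: e2 deq() → empty — queue <>
step 3: e4 enq(51) — queue <51>
step 4: e3 deq() → 51 — queue <>
step 5: e5 enq(75) — queue <75>
step 6: e6 deq() (pending, included) — queue <>
step 7: e7 enq(14) — queue <14>

linearizable — witness: e1 < e2 < e4 < e3 < e5 < e6 < e7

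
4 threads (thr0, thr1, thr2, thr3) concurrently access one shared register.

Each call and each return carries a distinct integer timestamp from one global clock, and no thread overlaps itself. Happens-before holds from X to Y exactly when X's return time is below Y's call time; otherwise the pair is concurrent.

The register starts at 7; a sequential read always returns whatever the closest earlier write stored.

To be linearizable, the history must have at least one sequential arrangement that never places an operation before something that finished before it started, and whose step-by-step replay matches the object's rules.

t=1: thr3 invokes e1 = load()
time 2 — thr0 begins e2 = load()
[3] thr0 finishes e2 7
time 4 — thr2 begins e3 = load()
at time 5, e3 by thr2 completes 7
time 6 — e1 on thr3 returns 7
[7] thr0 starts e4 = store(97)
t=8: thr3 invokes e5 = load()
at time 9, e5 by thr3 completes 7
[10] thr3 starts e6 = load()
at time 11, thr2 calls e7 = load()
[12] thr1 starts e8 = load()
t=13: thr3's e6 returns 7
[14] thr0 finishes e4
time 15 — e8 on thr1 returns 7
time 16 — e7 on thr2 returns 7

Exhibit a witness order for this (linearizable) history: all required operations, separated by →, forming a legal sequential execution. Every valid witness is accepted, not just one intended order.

e1 → e2 → e3 → e5 → e6 → e7 → e8 → e4

after step 1 (e1 load() → 7): value 7
after step 2 (e2 load() → 7): value 7
after step 3 (e3 load() → 7): value 7
after step 4 (e5 load() → 7): value 7
after step 5 (e6 load() → 7): value 7
after step 6 (e7 load() → 7): value 7
after step 7 (e8 load() → 7): value 7
after step 8 (e4 store(97)): value 97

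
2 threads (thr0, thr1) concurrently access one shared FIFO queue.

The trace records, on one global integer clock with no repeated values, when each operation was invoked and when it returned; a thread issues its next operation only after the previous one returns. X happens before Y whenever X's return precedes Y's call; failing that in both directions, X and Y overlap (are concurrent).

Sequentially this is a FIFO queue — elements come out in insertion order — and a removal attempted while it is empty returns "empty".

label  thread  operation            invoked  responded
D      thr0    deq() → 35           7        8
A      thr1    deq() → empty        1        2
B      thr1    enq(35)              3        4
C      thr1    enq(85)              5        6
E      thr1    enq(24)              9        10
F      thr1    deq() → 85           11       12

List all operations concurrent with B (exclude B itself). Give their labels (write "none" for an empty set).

none

B spans [3,4]: anything still running between times 3 and 4 counts as concurrent
A [1,2]: before
C [5,6]: after
D [7,8]: after
E [9,10]: after
F [11,12]: after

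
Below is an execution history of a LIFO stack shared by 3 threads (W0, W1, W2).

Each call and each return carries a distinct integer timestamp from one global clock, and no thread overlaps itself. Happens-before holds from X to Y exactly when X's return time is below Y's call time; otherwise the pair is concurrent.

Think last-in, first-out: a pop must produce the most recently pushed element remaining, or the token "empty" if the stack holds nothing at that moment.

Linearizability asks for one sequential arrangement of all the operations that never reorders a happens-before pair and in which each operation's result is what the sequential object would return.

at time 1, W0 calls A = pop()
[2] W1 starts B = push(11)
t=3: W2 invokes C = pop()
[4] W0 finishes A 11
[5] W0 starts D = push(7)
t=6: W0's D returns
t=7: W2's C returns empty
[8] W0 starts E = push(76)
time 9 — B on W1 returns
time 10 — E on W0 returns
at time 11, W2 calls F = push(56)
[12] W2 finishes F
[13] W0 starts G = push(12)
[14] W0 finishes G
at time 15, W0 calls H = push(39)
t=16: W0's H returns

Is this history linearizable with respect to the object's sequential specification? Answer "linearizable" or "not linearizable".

a witness: B, A, C, D, E, F, G, H
after step 1 (B push(11)): stack <11>
after step 2 (A pop() → 11): stack <>
after step 3 (C pop() → empty): stack <>
after step 4 (D push(7)): stack <7>
after step 5 (E push(76)): stack <7,76>
after step 6 (F push(56)): stack <7,76,56>
after step 7 (G push(12)): stack <7,76,56,12>
after step 8 (H push(39)): stack <7,76,56,12,39>

linearizable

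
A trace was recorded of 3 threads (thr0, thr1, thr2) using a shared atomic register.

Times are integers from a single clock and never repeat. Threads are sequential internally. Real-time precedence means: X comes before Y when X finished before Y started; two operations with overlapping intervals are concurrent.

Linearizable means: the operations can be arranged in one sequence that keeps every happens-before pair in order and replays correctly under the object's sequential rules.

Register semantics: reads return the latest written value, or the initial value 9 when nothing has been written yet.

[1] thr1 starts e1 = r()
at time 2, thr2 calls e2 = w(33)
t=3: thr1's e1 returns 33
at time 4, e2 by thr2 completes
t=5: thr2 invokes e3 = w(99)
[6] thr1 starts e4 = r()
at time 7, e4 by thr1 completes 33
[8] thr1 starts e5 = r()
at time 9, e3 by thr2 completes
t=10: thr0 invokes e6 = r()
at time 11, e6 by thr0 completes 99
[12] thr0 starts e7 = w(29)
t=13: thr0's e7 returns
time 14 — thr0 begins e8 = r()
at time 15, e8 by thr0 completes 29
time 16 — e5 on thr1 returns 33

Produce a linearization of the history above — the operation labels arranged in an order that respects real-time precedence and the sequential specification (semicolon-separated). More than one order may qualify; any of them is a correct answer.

e2; e1; e4; e5; e3; e6; e7; e8

1. e2 w(33), leaving value 33
2. e1 r() → 33, leaving value 33
3. e4 r() → 33, leaving value 33
4. e5 r() → 33, leaving value 33
5. e3 w(99), leaving value 99
6. e6 r() → 99, leaving value 99
7. e7 w(29), leaving value 29
8. e8 r() → 29, leaving value 29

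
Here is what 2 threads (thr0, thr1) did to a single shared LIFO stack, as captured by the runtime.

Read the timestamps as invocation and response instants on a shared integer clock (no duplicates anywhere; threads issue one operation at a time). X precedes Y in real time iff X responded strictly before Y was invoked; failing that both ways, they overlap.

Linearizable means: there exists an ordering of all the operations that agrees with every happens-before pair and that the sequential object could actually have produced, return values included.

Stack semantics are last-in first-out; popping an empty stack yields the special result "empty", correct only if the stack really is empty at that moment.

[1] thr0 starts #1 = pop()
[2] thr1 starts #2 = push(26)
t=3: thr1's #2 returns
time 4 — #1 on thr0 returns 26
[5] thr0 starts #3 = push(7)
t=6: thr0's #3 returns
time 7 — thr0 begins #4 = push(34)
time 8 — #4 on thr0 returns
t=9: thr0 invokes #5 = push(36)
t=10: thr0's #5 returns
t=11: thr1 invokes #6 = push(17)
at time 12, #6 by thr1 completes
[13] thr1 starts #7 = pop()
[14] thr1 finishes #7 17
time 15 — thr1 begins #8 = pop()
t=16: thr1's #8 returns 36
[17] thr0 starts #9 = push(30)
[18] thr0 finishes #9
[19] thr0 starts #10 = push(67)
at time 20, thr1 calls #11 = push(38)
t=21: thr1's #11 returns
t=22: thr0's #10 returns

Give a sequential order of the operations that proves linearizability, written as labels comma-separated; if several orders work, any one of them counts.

#2, #1, #3, #4, #5, #6, #7, #8, #9, #10, #11

1. #2 push(26), leaving stack <26>
2. #1 pop() → 26, leaving stack <>
3. #3 push(7), leaving stack <7>
4. #4 push(34), leaving stack <7,34>
5. #5 push(36), leaving stack <7,34,36>
6. #6 push(17), leaving stack <7,34,36,17>
7. #7 pop() → 17, leaving stack <7,34,36>
8. #8 pop() → 36, leaving stack <7,34>
9. #9 push(30), leaving stack <7,34,30>
10. #10 push(67), leaving stack <7,34,30,67>
11. #11 push(38), leaving stack <7,34,30,67,38>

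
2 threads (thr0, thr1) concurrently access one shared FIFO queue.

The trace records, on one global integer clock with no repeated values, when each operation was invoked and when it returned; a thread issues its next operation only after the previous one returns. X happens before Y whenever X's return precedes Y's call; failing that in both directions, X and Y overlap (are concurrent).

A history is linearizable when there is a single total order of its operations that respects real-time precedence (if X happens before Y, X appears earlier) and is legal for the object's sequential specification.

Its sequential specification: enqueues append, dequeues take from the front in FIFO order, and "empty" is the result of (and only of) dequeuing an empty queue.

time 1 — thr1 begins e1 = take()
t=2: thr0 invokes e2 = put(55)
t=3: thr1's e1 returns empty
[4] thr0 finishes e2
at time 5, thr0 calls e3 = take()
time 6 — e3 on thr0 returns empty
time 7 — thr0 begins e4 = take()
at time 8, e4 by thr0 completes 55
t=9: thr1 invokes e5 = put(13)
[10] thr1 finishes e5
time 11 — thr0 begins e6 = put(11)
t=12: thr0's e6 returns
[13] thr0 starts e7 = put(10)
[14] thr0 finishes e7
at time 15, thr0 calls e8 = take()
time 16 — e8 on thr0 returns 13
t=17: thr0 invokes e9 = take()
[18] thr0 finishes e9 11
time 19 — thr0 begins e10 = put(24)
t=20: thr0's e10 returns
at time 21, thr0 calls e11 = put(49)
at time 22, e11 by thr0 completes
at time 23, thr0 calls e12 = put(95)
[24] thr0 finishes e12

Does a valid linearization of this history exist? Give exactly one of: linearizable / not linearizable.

events 1..5 are fine; event 6 — the response of e3 at time 6 — makes the prefix non-linearizable
every one of the 2 real-time-consistent orders over 3 completed FIFO queue ops fails the sequential spec
e.g. e1, e2, e3: illegal at step 3, since e3 take() → empty cannot apply there
e.g. e2, e1, e3: illegal at step 2, since e1 take() → empty cannot apply there

not linearizable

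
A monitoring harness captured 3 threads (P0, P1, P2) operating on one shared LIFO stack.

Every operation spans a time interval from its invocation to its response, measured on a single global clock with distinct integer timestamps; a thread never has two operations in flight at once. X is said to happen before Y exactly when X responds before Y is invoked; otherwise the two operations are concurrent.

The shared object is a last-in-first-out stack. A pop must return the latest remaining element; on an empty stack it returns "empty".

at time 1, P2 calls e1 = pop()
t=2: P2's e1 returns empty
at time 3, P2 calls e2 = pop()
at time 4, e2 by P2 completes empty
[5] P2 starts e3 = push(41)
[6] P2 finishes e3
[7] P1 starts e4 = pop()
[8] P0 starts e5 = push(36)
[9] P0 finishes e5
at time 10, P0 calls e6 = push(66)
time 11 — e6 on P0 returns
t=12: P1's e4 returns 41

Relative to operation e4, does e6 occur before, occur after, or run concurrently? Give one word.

e6 spans [10,11], e4 spans [7,12]
the intervals overlap in both directions

concurrent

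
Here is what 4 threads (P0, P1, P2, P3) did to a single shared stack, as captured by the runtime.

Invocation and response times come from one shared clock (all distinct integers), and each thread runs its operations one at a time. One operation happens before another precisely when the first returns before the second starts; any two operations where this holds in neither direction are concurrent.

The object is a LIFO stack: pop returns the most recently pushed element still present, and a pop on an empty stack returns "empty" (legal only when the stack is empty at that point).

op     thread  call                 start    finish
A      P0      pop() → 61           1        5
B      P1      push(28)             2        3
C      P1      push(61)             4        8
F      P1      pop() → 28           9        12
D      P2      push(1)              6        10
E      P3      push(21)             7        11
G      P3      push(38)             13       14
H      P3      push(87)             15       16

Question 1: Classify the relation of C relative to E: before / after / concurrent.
Answer: concurrent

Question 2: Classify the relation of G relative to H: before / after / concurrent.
Answer: before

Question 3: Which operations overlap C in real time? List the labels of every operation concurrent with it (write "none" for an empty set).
Answer: A, D, E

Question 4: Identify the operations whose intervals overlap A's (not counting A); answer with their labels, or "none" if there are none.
Answer: B, C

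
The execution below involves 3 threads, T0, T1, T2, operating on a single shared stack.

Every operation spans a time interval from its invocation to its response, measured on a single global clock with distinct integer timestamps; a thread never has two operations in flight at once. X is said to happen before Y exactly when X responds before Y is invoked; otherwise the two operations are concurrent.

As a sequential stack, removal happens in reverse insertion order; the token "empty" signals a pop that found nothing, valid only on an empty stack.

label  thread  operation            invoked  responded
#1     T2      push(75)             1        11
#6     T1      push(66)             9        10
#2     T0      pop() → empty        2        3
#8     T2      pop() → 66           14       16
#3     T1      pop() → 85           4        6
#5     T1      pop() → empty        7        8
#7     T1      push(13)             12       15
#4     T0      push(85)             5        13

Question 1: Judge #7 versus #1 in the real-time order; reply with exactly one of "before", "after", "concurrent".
Answer: after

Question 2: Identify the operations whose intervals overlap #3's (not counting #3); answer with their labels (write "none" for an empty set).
Answer: #1, #4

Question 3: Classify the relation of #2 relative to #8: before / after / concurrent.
Answer: before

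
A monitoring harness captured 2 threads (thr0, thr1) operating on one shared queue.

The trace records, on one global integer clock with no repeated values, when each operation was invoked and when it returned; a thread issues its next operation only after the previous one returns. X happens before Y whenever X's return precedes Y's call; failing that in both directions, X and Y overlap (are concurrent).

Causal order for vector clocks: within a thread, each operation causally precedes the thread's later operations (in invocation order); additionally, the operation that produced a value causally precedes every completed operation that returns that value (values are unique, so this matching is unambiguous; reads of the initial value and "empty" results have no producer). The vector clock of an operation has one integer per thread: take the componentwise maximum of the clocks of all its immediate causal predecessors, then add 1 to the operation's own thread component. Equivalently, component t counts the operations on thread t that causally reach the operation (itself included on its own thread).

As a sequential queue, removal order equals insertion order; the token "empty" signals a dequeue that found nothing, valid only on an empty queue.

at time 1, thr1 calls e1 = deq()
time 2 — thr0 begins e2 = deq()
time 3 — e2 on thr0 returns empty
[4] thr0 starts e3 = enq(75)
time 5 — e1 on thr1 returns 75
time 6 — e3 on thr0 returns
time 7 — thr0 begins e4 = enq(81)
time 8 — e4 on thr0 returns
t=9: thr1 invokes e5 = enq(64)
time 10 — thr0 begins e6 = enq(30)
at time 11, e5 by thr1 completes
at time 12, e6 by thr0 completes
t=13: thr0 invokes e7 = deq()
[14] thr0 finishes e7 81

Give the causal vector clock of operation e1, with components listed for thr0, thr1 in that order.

(2, 1)

e2, invoked 2, has no incoming edges; only thr0's bump applies → (1, 0)
e3 (invocation 4): componentwise max over VC(e2)=(1, 0), +1 at thr0, giving (2, 0)
e1 (invocation 1): componentwise max over VC(e3)=(2, 0), +1 at thr1, giving (2, 1)
e4 (invocation 7): componentwise max over VC(e3)=(2, 0), +1 at thr0, giving (3, 0)
e5 (invocation 9): componentwise max over VC(e1)=(2, 1), +1 at thr1, giving (2, 2)
e6 (invocation 10): componentwise max over VC(e4)=(3, 0), +1 at thr0, giving (4, 0)
e7 (invocation 13): componentwise max over VC(e4)=(3, 0), VC(e6)=(4, 0), +1 at thr0, giving (5, 0)
target: VC(e1) = (2, 1)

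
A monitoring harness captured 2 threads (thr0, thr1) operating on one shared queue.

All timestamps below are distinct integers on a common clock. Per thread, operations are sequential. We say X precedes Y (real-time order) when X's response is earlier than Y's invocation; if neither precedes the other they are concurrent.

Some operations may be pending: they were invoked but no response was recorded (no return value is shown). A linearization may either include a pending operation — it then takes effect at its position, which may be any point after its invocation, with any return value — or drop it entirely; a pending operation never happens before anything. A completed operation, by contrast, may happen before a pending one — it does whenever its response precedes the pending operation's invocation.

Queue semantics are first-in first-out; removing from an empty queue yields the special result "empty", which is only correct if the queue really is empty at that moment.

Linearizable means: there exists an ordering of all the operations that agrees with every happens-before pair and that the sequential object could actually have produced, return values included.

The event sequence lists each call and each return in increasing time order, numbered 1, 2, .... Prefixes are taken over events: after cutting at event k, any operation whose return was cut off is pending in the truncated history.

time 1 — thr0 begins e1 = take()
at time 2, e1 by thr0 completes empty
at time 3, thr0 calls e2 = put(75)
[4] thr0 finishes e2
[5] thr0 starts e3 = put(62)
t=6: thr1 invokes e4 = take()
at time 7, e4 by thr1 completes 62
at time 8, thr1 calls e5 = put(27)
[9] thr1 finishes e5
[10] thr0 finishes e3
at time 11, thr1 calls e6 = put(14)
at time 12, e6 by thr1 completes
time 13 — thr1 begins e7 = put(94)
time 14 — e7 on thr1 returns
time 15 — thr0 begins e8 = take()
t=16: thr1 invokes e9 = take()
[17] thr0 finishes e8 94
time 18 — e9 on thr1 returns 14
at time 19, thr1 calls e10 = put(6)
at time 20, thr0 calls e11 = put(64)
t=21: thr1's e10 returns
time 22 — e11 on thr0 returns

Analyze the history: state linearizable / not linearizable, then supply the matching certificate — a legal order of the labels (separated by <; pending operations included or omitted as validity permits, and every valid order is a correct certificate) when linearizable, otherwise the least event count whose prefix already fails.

not linearizable — minimal violating prefix: 7 events

cut after 6 events: linearizable; cut after 7 events (e4 responds, time 7): not linearizable
a single order respects real time; the 3 completed queue operations fail replay along it
including or dropping the 1 pending operation (e3) in any combination fails
sample order e1, e2, e4 (pending dropped) stalls at step 3 — e4 take() → 62 has no legal effect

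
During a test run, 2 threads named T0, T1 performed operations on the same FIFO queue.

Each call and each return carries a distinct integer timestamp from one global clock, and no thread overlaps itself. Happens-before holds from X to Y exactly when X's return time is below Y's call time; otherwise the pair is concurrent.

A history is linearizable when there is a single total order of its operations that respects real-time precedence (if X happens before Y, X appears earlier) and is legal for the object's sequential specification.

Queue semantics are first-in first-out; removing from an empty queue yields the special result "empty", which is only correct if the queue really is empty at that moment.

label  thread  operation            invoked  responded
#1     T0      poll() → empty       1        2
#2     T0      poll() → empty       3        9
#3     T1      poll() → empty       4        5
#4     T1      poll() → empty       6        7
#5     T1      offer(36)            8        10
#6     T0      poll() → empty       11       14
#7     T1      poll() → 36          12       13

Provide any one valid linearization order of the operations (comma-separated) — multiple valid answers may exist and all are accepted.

#1, #2, #3, #4, #5, #7, #6

1. #1 poll() → empty, leaving queue <>
2. #2 poll() → empty, leaving queue <>
3. #3 poll() → empty, leaving queue <>
4. #4 poll() → empty, leaving queue <>
5. #5 offer(36), leaving queue <36>
6. #7 poll() → 36, leaving queue <>
7. #6 poll() → empty, leaving queue <>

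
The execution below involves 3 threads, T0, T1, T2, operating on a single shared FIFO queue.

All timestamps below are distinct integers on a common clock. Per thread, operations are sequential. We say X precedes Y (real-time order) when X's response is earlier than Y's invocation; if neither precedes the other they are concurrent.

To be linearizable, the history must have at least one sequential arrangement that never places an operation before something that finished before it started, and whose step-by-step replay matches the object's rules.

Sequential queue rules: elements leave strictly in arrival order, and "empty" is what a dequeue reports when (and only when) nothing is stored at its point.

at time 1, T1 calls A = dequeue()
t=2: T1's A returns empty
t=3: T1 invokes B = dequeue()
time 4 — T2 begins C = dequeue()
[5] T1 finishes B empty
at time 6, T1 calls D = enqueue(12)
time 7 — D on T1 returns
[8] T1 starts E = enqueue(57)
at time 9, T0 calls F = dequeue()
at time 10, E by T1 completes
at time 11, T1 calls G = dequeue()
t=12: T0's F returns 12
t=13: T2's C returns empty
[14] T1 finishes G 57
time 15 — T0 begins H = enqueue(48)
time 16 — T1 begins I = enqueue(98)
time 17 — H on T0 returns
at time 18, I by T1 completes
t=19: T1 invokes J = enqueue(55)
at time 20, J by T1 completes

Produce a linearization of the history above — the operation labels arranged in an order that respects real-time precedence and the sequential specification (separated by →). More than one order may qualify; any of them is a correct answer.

after step 1 (A dequeue() → empty): queue <>
after step 2 (B dequeue() → empty): queue <>
after step 3 (C dequeue() → empty): queue <>
after step 4 (D enqueue(12)): queue <12>
after step 5 (E enqueue(57)): queue <12,57>
after step 6 (F dequeue() → 12): queue <57>
after step 7 (G dequeue() → 57): queue <>
after step 8 (H enqueue(48)): queue <48>
after step 9 (I enqueue(98)): queue <48,98>
after step 10 (J enqueue(55)): queue <48,98,55>

A → B → C → D → E → F → G → H → I → J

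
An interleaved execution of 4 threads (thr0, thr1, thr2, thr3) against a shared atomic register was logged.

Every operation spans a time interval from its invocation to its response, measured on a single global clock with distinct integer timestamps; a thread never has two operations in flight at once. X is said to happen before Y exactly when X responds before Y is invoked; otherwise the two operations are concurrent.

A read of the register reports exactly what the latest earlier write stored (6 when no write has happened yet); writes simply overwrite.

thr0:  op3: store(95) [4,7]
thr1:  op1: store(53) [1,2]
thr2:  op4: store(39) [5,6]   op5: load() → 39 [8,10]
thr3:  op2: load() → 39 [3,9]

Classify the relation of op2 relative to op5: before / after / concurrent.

op2 spans [3,9], op5 spans [8,10]
the intervals overlap in both directions

concurrent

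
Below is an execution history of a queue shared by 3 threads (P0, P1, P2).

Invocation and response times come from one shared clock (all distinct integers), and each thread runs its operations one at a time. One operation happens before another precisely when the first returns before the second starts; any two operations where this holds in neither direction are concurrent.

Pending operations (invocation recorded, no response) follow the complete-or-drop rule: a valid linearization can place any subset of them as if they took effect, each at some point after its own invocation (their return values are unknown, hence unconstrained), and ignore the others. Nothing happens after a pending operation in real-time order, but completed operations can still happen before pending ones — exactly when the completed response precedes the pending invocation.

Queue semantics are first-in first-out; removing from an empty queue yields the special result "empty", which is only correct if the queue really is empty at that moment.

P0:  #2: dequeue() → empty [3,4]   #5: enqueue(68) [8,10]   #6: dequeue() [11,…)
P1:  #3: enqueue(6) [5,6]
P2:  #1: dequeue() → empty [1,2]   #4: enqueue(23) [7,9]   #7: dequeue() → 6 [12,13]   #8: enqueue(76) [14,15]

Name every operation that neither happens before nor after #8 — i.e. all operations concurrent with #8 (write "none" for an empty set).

#6

#8 spans [14,15]: anything still running between times 14 and 15 counts as concurrent
#1 [1,2]: before
#2 [3,4]: before
#3 [5,6]: before
#4 [7,9]: before
#5 [8,10]: before
#6 [11,…): concurrent
#7 [12,13]: before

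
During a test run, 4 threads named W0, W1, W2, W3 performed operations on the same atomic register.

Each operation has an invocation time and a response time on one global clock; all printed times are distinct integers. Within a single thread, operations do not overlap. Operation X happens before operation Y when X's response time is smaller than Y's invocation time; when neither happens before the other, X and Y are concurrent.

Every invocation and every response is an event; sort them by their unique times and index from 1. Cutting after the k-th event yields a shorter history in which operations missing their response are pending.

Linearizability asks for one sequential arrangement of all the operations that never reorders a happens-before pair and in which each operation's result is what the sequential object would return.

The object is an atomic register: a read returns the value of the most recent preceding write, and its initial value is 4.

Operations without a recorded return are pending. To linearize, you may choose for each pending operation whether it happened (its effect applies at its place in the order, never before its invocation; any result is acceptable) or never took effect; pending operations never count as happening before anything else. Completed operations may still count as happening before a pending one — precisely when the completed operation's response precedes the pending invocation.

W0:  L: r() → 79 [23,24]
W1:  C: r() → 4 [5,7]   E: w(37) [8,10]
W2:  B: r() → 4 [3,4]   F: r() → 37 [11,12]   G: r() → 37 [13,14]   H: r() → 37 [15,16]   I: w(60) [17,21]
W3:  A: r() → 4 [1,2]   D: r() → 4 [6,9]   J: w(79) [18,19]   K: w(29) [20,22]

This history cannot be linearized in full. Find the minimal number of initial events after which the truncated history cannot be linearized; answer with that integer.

24

events 1..23 are linearizable; a witness order is A, B, C, D, E, F, G, H, I, J, K:
step 1: A r() → 4 — value 4
step 2: B r() → 4 — value 4
step 3: C r() → 4 — value 4
step 4: D r() → 4 — value 4
step 5: E w(37) — value 37
step 6: F r() → 37 — value 37
step 7: G r() → 37 — value 37
step 8: H r() → 37 — value 37
step 9: I w(60) — value 60
step 10: J w(79) — value 79
step 11: K w(29) — value 29
at event 24 (L's time-24 response) nothing linearizes any more
one such order, A, B, C, D, E, F, G, H, I, J, K, L, breaks at step 12 where L r() → 79 is illegal
one such order, A, B, C, D, E, F, G, H, J, I, K, L, breaks at step 12 where L r() → 79 is illegal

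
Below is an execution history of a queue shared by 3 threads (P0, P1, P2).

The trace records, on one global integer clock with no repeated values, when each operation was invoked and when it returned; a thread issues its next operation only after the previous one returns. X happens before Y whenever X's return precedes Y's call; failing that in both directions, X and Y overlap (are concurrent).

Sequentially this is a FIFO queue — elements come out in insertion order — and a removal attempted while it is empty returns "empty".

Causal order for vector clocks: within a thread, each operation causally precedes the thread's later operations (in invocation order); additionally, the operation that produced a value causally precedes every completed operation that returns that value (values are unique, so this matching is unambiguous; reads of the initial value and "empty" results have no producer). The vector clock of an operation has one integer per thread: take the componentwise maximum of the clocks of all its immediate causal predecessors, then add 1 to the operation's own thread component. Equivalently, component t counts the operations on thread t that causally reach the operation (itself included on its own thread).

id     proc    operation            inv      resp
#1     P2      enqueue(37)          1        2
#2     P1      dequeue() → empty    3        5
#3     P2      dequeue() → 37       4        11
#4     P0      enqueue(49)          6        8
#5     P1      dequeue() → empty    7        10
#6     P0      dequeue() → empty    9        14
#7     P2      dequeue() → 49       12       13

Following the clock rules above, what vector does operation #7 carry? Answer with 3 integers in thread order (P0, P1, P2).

(1, 0, 3)

VC(#1, invoked at 1): no causal predecessors; +1 on P2 → (0, 0, 1)
VC(#2, invoked at 3): no causal predecessors; +1 on P1 → (0, 1, 0)
VC(#4, invoked at 6): no causal predecessors; +1 on P0 → (1, 0, 0)
#3 (invocation 4): componentwise max over VC(#1)=(0, 0, 1), +1 at P2, giving (0, 0, 2)
#5 (invocation 7): componentwise max over VC(#2)=(0, 1, 0), +1 at P1, giving (0, 2, 0)
#6 (invocation 9): componentwise max over VC(#4)=(1, 0, 0), +1 at P0, giving (2, 0, 0)
#7 (invocation 12): componentwise max over VC(#3)=(0, 0, 2), VC(#4)=(1, 0, 0), +1 at P2, giving (1, 0, 3)
target: VC(#7) = (1, 0, 3)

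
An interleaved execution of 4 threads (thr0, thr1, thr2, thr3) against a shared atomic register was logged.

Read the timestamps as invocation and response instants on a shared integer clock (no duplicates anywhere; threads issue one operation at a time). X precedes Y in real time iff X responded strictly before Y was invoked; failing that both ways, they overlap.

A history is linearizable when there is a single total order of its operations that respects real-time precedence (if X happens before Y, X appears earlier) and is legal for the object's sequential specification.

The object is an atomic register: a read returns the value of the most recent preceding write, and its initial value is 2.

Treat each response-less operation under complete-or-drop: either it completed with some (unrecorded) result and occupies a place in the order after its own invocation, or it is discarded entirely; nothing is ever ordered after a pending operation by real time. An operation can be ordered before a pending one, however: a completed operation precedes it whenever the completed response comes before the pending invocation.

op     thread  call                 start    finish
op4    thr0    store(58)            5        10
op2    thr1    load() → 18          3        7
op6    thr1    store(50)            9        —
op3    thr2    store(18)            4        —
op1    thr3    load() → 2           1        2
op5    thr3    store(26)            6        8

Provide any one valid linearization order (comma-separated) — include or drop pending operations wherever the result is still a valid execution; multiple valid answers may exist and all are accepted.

1. op1 load() → 2, leaving value 2
2. op3 store(18) (pending, included), leaving value 18
3. op2 load() → 18, leaving value 18
4. op4 store(58), leaving value 58
5. op5 store(26), leaving value 26

op1, op3, op2, op4, op5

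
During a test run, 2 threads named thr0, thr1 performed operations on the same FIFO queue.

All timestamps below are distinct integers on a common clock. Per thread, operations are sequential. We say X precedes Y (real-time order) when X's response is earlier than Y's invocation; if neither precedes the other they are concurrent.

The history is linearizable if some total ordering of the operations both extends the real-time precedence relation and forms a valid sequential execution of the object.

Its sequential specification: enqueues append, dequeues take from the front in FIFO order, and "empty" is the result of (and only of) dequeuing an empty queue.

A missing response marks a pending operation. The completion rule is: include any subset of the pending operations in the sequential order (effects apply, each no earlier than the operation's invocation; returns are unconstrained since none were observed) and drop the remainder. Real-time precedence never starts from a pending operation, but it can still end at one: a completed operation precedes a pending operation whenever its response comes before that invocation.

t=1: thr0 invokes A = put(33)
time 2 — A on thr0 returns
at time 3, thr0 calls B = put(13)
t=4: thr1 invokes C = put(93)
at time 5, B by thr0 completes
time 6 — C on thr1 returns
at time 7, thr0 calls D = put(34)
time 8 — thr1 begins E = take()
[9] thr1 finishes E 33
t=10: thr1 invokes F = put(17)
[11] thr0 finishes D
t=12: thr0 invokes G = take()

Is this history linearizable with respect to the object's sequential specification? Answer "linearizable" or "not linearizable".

witness order: A, B, C, D, E
step 1: A put(33) — queue <33>
step 2: B put(13) — queue <33,13>
step 3: C put(93) — queue <33,13,93>
step 4: D put(34) — queue <33,13,93,34>
step 5: E take() → 33 — queue <13,93,34>

linearizable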